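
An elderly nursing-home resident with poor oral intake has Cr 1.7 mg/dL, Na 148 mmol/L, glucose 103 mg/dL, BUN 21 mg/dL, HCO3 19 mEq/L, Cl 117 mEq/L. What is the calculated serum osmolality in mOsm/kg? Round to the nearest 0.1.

309.2 mOsm/kg

Calculated osmolality = 2·Na + glucose/18 + BUN/2.8
= 2·148 + 103/18 + 21/2.8
= 296 + 5.72 + 7.50
= 309.22 mOsm/kg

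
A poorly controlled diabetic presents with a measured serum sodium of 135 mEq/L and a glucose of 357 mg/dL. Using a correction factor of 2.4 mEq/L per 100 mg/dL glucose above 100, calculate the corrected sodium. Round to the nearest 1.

Corrected Na = measured Na + 2.4 · (glucose − 100)/100
= 135 + 2.4 · (357 − 100)/100
= 135 + 6.2
= 141.2 mEq/L

141 mEq/L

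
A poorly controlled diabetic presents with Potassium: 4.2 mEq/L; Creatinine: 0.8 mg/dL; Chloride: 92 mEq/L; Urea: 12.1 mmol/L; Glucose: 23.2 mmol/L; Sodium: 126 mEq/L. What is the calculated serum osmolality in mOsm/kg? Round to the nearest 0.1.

Calculated osmolality = 2·Na + glucose + urea
= 2·126 + 23.2 + 12.1
= 252 + 23.20 + 12.10
= 287.3 mOsm/kg

287.3 mOsm/kg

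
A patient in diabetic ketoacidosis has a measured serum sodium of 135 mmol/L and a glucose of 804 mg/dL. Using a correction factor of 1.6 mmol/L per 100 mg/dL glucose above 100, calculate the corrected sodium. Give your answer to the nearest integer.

Corrected Na = measured Na + 1.6 · (glucose − 100)/100
= 135 + 1.6 · (804 − 100)/100
= 135 + 11.3
= 146.3 mmol/L

146 mmol/L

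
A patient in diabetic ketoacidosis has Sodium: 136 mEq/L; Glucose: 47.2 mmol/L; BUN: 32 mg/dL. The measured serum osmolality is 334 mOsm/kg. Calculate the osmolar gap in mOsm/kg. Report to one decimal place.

Calculated osmolality = 2·Na + glucose + BUN/2.8
= 2·136 + 47.2 + 32/2.8
= 272 + 47.20 + 11.43
= 330.63 mOsm/kg ≈ 330.6 mOsm/kg
Osmolar gap = measured − calculated = 334 − 330.6 = 3.4 mOsm/kg

3.4 mOsm/kg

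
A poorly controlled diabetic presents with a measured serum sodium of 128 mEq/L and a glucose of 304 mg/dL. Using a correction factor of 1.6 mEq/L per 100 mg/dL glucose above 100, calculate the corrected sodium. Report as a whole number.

131 mEq/L

Corrected Na = measured Na + 1.6 · (glucose − 100)/100
= 128 + 1.6 · (304 − 100)/100
= 128 + 3.3
= 131.3 mEq/L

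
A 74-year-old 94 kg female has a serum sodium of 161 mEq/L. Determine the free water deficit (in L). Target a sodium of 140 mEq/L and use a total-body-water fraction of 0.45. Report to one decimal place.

6.3 L

TBW = 0.45 · 94 = 42.3 L
Free water deficit = TBW · (Na/140 − 1)
= 42.3 · (161/140 − 1)
= 42.3 · 0.15
= 6.34 L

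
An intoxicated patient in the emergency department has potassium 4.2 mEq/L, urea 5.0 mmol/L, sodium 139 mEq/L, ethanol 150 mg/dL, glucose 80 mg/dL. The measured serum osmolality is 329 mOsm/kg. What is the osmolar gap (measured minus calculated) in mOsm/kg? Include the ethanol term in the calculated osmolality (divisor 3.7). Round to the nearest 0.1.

1.0 mOsm/kg

Calculated osmolality = 2·Na + glucose/18 + urea + ethanol/3.7
= 2·139 + 80/18 + 5 + 150/3.7
= 278 + 4.44 + 5 + 40.54
= 327.98 mOsm/kg ≈ 328.0 mOsm/kg
Osmolar gap = measured − calculated = 329 − 328.0 = 1.0 mOsm/kg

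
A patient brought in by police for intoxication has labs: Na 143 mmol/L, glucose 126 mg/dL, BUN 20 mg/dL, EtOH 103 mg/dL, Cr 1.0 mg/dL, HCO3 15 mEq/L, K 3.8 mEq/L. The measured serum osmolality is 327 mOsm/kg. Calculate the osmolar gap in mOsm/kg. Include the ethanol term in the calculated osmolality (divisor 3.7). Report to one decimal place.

-1.0 mOsm/kg

Calculated osmolality = 2·Na + glucose/18 + BUN/2.8 + ethanol/3.7
= 2·143 + 126/18 + 20/2.8 + 103/3.7
= 286 + 7 + 7.14 + 27.84
= 327.98 mOsm/kg ≈ 328.0 mOsm/kg
Osmolar gap = measured − calculated = 327 − 328.0 = -1.0 mOsm/kg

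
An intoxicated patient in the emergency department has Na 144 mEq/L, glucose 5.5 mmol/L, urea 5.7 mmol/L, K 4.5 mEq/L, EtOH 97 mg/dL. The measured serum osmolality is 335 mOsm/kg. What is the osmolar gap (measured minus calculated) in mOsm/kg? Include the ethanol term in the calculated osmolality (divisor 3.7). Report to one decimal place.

Calculated osmolality = 2·Na + glucose + urea + ethanol/3.7
= 2·144 + 5.5 + 5.7 + 97/3.7
= 288 + 5.50 + 5.70 + 26.22
= 325.42 mOsm/kg ≈ 325.4 mOsm/kg
Osmolar gap = measured − calculated = 335 − 325.4 = 9.6 mOsm/kg

9.6 mOsm/kg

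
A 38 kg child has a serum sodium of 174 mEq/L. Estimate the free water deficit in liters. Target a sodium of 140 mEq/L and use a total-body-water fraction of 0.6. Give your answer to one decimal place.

TBW = 0.6 · 38 = 22.8 L
Free water deficit = TBW · (Na/140 − 1)
= 22.8 · (174/140 − 1)
= 22.8 · 0.2429
= 5.54 L

5.5 L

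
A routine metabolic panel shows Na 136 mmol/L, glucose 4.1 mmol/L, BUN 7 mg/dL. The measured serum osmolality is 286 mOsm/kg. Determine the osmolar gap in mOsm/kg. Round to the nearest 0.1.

Calculated osmolality = 2·Na + glucose + BUN/2.8
= 2·136 + 4.1 + 7/2.8
= 272 + 4.10 + 2.50
= 278.6 mOsm/kg ≈ 278.6 mOsm/kg
Osmolar gap = measured − calculated = 286 − 278.6 = 7.4 mOsm/kg

7.4 mOsm/kg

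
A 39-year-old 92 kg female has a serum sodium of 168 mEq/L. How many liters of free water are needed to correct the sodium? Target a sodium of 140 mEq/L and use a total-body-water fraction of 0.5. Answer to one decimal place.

9.2 L

TBW = 0.5 · 92 = 46 L
Free water deficit = TBW · (Na/140 − 1)
= 46 · (168/140 − 1)
= 46 · 0.2
= 9.2 L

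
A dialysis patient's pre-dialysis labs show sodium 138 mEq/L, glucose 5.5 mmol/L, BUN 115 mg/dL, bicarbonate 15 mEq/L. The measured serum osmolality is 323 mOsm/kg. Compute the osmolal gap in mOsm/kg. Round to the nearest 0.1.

Calculated osmolality = 2·Na + glucose + BUN/2.8
= 2·138 + 5.5 + 115/2.8
= 276 + 5.50 + 41.07
= 322.57 mOsm/kg ≈ 322.6 mOsm/kg
Osmolar gap = measured − calculated = 323 − 322.6 = 0.4 mOsm/kg

0.4 mOsm/kg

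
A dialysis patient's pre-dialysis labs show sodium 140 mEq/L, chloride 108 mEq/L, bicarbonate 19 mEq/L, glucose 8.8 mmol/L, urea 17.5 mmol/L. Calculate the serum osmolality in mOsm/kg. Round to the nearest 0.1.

306.3 mOsm/kg

Calculated osmolality = 2·Na + glucose + urea
= 2·140 + 8.8 + 17.5
= 280 + 8.80 + 17.50
= 306.3 mOsm/kg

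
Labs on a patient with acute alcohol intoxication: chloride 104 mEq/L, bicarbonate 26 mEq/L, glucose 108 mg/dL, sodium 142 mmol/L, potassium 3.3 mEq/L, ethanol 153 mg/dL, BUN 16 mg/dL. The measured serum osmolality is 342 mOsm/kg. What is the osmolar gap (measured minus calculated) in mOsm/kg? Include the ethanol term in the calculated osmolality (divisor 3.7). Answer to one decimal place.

4.9 mOsm/kg

Calculated osmolality = 2·Na + glucose/18 + BUN/2.8 + ethanol/3.7
= 2·142 + 108/18 + 16/2.8 + 153/3.7
= 284 + 6 + 5.71 + 41.35
= 337.06 mOsm/kg ≈ 337.1 mOsm/kg
Osmolar gap = measured − calculated = 342 − 337.1 = 4.9 mOsm/kg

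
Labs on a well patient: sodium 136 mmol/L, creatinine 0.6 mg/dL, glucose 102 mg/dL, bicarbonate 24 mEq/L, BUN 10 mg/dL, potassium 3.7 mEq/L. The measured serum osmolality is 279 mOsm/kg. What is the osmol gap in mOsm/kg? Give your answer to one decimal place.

Calculated osmolality = 2·Na + glucose/18 + BUN/2.8
= 2·136 + 102/18 + 10/2.8
= 272 + 5.67 + 3.57
= 281.24 mOsm/kg ≈ 281.2 mOsm/kg
Osmolar gap = measured − calculated = 279 − 281.2 = -2.2 mOsm/kg

-2.2 mOsm/kg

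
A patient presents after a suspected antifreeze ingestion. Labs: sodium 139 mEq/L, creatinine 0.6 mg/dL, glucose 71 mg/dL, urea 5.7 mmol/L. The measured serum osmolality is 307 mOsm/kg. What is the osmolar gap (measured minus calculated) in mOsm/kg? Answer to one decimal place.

Calculated osmolality = 2·Na + glucose/18 + urea
= 2·139 + 71/18 + 5.7
= 278 + 3.94 + 5.70
= 287.64 mOsm/kg ≈ 287.6 mOsm/kg
Osmolar gap = measured − calculated = 307 − 287.6 = 19.4 mOsm/kg

19.4 mOsm/kg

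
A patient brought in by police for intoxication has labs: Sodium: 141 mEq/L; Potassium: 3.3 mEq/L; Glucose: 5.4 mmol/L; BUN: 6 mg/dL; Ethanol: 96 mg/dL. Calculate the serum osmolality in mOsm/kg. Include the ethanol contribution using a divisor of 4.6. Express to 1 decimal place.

310.4 mOsm/kg

Calculated osmolality = 2·Na + glucose + BUN/2.8 + ethanol/4.6
= 2·141 + 5.4 + 6/2.8 + 96/4.6
= 282 + 5.40 + 2.14 + 20.87
= 310.41 mOsm/kg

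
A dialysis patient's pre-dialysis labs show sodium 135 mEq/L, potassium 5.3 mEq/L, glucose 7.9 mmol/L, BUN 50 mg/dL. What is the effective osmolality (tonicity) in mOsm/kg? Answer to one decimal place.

277.9 mOsm/kg

Effective osmolality excludes urea (freely permeant across cell membranes):
2·Na + glucose
= 2·135 + 7.9
= 270 + 7.9
= 277.9 mOsm/kg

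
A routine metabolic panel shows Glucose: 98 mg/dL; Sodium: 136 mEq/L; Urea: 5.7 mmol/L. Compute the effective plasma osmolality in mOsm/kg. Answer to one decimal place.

Effective osmolality excludes urea (freely permeant across cell membranes):
2·Na + glucose/18
= 2·136 + 98/18
= 272 + 5.44
= 277.44 mOsm/kg

277.4 mOsm/kg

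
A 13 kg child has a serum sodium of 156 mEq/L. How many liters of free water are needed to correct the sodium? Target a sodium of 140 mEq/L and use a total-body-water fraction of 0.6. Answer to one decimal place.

0.9 L

TBW = 0.6 · 13 = 7.8 L
Free water deficit = TBW · (Na/140 − 1)
= 7.8 · (156/140 − 1)
= 7.8 · 0.1143
= 0.89 L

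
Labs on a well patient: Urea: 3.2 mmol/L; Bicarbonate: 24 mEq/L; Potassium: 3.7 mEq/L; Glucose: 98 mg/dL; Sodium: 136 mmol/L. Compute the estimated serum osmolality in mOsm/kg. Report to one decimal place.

280.6 mOsm/kg

Calculated osmolality = 2·Na + glucose/18 + urea
= 2·136 + 98/18 + 3.2
= 272 + 5.44 + 3.20
= 280.64 mOsm/kg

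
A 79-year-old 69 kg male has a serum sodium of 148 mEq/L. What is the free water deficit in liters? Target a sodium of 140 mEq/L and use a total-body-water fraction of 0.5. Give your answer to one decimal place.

TBW = 0.5 · 69 = 34.5 L
Free water deficit = TBW · (Na/140 − 1)
= 34.5 · (148/140 − 1)
= 34.5 · 0.0571
= 1.97 L

2.0 L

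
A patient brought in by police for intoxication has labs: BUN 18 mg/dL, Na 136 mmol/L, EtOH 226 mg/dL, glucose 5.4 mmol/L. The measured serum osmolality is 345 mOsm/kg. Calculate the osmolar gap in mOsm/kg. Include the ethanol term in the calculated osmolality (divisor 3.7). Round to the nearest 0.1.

Calculated osmolality = 2·Na + glucose + BUN/2.8 + ethanol/3.7
= 2·136 + 5.4 + 18/2.8 + 226/3.7
= 272 + 5.40 + 6.43 + 61.08
= 344.91 mOsm/kg ≈ 344.9 mOsm/kg
Osmolar gap = measured − calculated = 345 − 344.9 = 0.1 mOsm/kg

0.1 mOsm/kg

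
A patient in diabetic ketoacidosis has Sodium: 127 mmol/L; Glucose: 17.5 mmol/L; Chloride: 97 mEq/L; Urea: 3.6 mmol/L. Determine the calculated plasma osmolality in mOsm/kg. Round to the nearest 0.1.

275.1 mOsm/kg

Calculated osmolality = 2·Na + glucose + urea
= 2·127 + 17.5 + 3.6
= 254 + 17.50 + 3.60
= 275.1 mOsm/kg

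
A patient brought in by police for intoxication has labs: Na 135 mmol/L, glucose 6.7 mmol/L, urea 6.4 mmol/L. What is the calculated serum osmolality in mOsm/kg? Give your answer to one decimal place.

Calculated osmolality = 2·Na + glucose + urea
= 2·135 + 6.7 + 6.4
= 270 + 6.70 + 6.40
= 283.1 mOsm/kg

283.1 mOsm/kg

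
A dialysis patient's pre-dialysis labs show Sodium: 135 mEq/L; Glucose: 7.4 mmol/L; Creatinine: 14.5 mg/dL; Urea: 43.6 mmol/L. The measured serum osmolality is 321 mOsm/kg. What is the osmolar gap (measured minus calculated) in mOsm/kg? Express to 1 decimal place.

Calculated osmolality = 2·Na + glucose + urea
= 2·135 + 7.4 + 43.6
= 270 + 7.40 + 43.60
= 321 mOsm/kg ≈ 321.0 mOsm/kg
Osmolar gap = measured − calculated = 321 − 321.0 = 0.0 mOsm/kg

0.0 mOsm/kg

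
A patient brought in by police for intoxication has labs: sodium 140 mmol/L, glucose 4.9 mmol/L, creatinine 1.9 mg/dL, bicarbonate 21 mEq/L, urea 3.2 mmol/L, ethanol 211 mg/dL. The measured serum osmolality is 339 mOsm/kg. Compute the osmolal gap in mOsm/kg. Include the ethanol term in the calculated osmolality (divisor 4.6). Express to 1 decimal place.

Calculated osmolality = 2·Na + glucose + urea + ethanol/4.6
= 2·140 + 4.9 + 3.2 + 211/4.6
= 280 + 4.90 + 3.20 + 45.87
= 333.97 mOsm/kg ≈ 334.0 mOsm/kg
Osmolar gap = measured − calculated = 339 − 334.0 = 5.0 mOsm/kg

5.0 mOsm/kg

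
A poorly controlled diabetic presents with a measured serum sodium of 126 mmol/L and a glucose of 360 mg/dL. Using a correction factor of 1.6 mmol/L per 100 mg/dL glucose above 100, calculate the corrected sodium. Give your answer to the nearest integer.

130 mmol/L

Corrected Na = measured Na + 1.6 · (glucose − 100)/100
= 126 + 1.6 · (360 − 100)/100
= 126 + 4.2
= 130.2 mmol/L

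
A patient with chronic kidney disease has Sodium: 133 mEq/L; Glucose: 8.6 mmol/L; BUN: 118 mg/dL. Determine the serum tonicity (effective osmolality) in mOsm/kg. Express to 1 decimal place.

274.6 mOsm/kg

Effective osmolality excludes urea (freely permeant across cell membranes):
2·Na + glucose
= 2·133 + 8.6
= 266 + 8.6
= 274.6 mOsm/kg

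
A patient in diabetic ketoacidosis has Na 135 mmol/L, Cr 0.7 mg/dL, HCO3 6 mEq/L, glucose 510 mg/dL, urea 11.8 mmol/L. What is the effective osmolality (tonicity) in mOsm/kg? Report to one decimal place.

Effective osmolality excludes urea (freely permeant across cell membranes):
2·Na + glucose/18
= 2·135 + 510/18
= 270 + 28.33
= 298.33 mOsm/kg

298.3 mOsm/kg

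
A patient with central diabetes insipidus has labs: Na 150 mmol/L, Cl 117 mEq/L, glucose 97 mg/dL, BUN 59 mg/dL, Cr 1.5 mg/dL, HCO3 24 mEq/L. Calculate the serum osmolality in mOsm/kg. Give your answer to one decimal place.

326.5 mOsm/kg

Calculated osmolality = 2·Na + glucose/18 + BUN/2.8
= 2·150 + 97/18 + 59/2.8
= 300 + 5.39 + 21.07
= 326.46 mOsm/kg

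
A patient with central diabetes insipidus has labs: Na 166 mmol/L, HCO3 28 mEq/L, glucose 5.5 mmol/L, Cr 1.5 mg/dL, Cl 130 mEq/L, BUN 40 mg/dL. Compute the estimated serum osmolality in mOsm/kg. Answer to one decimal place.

Calculated osmolality = 2·Na + glucose + BUN/2.8
= 2·166 + 5.5 + 40/2.8
= 332 + 5.50 + 14.29
= 351.79 mOsm/kg

351.8 mOsm/kg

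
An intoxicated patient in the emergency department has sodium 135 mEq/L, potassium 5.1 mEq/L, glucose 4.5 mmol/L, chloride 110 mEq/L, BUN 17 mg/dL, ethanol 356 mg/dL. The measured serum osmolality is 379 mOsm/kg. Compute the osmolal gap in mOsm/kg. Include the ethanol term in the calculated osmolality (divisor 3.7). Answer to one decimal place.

2.2 mOsm/kg

Calculated osmolality = 2·Na + glucose + BUN/2.8 + ethanol/3.7
= 2·135 + 4.5 + 17/2.8 + 356/3.7
= 270 + 4.50 + 6.07 + 96.22
= 376.79 mOsm/kg ≈ 376.8 mOsm/kg
Osmolar gap = measured − calculated = 379 − 376.8 = 2.2 mOsm/kg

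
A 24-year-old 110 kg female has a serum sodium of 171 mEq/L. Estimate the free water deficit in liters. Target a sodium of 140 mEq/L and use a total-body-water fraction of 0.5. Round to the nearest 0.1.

12.2 L

TBW = 0.5 · 110 = 55 L
Free water deficit = TBW · (Na/140 − 1)
= 55 · (171/140 − 1)
= 55 · 0.2214
= 12.18 L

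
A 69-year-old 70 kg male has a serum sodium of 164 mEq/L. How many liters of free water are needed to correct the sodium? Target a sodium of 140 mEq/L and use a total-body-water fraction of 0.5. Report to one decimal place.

TBW = 0.5 · 70 = 35 L
Free water deficit = TBW · (Na/140 − 1)
= 35 · (164/140 − 1)
= 35 · 0.1714
= 6 L

6.0 L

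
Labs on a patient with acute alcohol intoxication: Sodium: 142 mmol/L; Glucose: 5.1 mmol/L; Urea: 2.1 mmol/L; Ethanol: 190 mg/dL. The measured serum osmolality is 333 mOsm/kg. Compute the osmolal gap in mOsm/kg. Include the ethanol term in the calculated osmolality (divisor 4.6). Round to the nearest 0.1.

Calculated osmolality = 2·Na + glucose + urea + ethanol/4.6
= 2·142 + 5.1 + 2.1 + 190/4.6
= 284 + 5.10 + 2.10 + 41.30
= 332.5 mOsm/kg ≈ 332.5 mOsm/kg
Osmolar gap = measured − calculated = 333 − 332.5 = 0.5 mOsm/kg

0.5 mOsm/kg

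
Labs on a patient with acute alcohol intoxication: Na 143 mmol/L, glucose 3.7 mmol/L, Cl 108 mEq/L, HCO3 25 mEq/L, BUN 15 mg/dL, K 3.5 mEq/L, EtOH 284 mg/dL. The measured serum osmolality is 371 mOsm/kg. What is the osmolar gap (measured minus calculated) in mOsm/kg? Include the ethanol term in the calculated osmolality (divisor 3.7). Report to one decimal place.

Calculated osmolality = 2·Na + glucose + BUN/2.8 + ethanol/3.7
= 2·143 + 3.7 + 15/2.8 + 284/3.7
= 286 + 3.70 + 5.36 + 76.76
= 371.82 mOsm/kg ≈ 371.8 mOsm/kg
Osmolar gap = measured − calculated = 371 − 371.8 = -0.8 mOsm/kg

-0.8 mOsm/kg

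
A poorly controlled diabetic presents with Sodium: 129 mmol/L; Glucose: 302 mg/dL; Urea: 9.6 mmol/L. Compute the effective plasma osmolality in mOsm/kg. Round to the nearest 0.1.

Effective osmolality excludes urea (freely permeant across cell membranes):
2·Na + glucose/18
= 2·129 + 302/18
= 258 + 16.78
= 274.78 mOsm/kg

274.8 mOsm/kg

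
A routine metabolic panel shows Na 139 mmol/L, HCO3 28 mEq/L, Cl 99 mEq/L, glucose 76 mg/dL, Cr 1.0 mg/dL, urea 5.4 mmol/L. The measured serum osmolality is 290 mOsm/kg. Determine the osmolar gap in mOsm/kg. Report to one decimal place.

2.4 mOsm/kg

Calculated osmolality = 2·Na + glucose/18 + urea
= 2·139 + 76/18 + 5.4
= 278 + 4.22 + 5.40
= 287.62 mOsm/kg ≈ 287.6 mOsm/kg
Osmolar gap = measured − calculated = 290 − 287.6 = 2.4 mOsm/kg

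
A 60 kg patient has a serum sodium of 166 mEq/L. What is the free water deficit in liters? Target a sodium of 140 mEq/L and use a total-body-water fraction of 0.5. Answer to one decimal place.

TBW = 0.5 · 60 = 30 L
Free water deficit = TBW · (Na/140 − 1)
= 30 · (166/140 − 1)
= 30 · 0.1857
= 5.57 L

5.6 L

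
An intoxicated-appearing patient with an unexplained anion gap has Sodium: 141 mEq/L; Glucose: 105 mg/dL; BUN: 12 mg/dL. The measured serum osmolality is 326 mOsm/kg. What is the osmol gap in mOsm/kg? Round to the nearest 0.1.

33.9 mOsm/kg

Calculated osmolality = 2·Na + glucose/18 + BUN/2.8
= 2·141 + 105/18 + 12/2.8
= 282 + 5.83 + 4.29
= 292.12 mOsm/kg ≈ 292.1 mOsm/kg
Osmolar gap = measured − calculated = 326 − 292.1 = 33.9 mOsm/kg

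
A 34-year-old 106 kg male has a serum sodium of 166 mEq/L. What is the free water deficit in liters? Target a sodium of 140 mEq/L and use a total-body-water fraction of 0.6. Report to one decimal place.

11.8 L

TBW = 0.6 · 106 = 63.6 L
Free water deficit = TBW · (Na/140 − 1)
= 63.6 · (166/140 − 1)
= 63.6 · 0.1857
= 11.81 L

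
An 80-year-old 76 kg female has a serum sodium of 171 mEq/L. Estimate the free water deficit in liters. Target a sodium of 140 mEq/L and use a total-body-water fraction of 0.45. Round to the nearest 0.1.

TBW = 0.45 · 76 = 34.2 L
Free water deficit = TBW · (Na/140 − 1)
= 34.2 · (171/140 − 1)
= 34.2 · 0.2214
= 7.57 L

7.6 L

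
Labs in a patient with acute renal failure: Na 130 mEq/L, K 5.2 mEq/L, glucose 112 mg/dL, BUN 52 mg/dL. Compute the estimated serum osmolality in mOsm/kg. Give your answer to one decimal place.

284.8 mOsm/kg

Calculated osmolality = 2·Na + glucose/18 + BUN/2.8
= 2·130 + 112/18 + 52/2.8
= 260 + 6.22 + 18.57
= 284.79 mOsm/kg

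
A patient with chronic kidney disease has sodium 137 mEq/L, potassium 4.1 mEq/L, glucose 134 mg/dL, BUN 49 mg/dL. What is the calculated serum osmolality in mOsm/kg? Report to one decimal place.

Calculated osmolality = 2·Na + glucose/18 + BUN/2.8
= 2·137 + 134/18 + 49/2.8
= 274 + 7.44 + 17.50
= 298.94 mOsm/kg

298.9 mOsm/kg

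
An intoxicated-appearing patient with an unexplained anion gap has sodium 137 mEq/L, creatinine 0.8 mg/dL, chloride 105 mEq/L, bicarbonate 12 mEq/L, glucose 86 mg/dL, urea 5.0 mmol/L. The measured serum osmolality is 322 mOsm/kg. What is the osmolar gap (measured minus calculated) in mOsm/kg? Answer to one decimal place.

38.2 mOsm/kg

Calculated osmolality = 2·Na + glucose/18 + urea
= 2·137 + 86/18 + 5
= 274 + 4.78 + 5
= 283.78 mOsm/kg ≈ 283.8 mOsm/kg
Osmolar gap = measured − calculated = 322 − 283.8 = 38.2 mOsm/kg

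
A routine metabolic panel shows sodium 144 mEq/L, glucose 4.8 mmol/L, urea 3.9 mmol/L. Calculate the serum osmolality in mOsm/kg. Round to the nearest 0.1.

296.7 mOsm/kg

Calculated osmolality = 2·Na + glucose + urea
= 2·144 + 4.8 + 3.9
= 288 + 4.80 + 3.90
= 296.7 mOsm/kg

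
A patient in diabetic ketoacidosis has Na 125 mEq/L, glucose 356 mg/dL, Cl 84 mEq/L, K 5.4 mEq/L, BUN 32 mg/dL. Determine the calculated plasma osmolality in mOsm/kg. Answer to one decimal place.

Calculated osmolality = 2·Na + glucose/18 + BUN/2.8
= 2·125 + 356/18 + 32/2.8
= 250 + 19.78 + 11.43
= 281.21 mOsm/kg

281.2 mOsm/kg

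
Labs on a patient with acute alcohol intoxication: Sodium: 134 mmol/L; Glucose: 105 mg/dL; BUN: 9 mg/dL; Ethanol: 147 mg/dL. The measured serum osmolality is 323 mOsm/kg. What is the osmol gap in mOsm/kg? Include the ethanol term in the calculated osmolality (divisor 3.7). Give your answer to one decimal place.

6.2 mOsm/kg

Calculated osmolality = 2·Na + glucose/18 + BUN/2.8 + ethanol/3.7
= 2·134 + 105/18 + 9/2.8 + 147/3.7
= 268 + 5.83 + 3.21 + 39.73
= 316.77 mOsm/kg ≈ 316.8 mOsm/kg
Osmolar gap = measured − calculated = 323 − 316.8 = 6.2 mOsm/kg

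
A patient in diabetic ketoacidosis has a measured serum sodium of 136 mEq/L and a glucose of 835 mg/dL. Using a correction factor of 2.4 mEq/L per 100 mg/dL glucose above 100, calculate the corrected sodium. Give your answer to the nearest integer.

Corrected Na = measured Na + 2.4 · (glucose − 100)/100
= 136 + 2.4 · (835 − 100)/100
= 136 + 17.6
= 153.6 mEq/L

154 mEq/L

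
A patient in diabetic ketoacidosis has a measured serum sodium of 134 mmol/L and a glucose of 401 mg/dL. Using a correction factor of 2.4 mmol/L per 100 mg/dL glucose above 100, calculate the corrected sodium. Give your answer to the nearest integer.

141 mmol/L

Corrected Na = measured Na + 2.4 · (glucose − 100)/100
= 134 + 2.4 · (401 − 100)/100
= 134 + 7.2
= 141.2 mmol/L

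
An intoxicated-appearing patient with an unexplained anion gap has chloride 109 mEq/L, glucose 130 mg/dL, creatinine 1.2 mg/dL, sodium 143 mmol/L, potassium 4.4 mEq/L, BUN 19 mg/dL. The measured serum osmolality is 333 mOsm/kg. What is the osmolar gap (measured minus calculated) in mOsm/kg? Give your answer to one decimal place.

Calculated osmolality = 2·Na + glucose/18 + BUN/2.8
= 2·143 + 130/18 + 19/2.8
= 286 + 7.22 + 6.79
= 300.01 mOsm/kg ≈ 300.0 mOsm/kg
Osmolar gap = measured − calculated = 333 − 300.0 = 33.0 mOsm/kg

33.0 mOsm/kg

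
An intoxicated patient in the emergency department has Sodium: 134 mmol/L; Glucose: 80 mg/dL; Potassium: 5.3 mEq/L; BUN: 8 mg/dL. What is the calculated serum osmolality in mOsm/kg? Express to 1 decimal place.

Calculated osmolality = 2·Na + glucose/18 + BUN/2.8
= 2·134 + 80/18 + 8/2.8
= 268 + 4.44 + 2.86
= 275.3 mOsm/kg

275.3 mOsm/kg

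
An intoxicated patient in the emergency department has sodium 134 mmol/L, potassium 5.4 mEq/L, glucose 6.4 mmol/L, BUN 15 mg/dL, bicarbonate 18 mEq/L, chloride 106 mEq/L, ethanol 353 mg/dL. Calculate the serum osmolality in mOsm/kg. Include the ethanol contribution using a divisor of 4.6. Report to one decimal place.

Calculated osmolality = 2·Na + glucose + BUN/2.8 + ethanol/4.6
= 2·134 + 6.4 + 15/2.8 + 353/4.6
= 268 + 6.40 + 5.36 + 76.74
= 356.5 mOsm/kg

356.5 mOsm/kg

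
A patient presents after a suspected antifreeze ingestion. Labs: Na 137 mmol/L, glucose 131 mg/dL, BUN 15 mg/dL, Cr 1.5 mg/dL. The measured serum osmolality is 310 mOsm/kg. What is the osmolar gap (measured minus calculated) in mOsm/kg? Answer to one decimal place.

23.4 mOsm/kg

Calculated osmolality = 2·Na + glucose/18 + BUN/2.8
= 2·137 + 131/18 + 15/2.8
= 274 + 7.28 + 5.36
= 286.64 mOsm/kg ≈ 286.6 mOsm/kg
Osmolar gap = measured − calculated = 310 − 286.6 = 23.4 mOsm/kg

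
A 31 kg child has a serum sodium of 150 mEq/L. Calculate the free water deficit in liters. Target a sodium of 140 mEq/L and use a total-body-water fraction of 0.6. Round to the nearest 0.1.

1.3 L

TBW = 0.6 · 31 = 18.6 L
Free water deficit = TBW · (Na/140 − 1)
= 18.6 · (150/140 − 1)
= 18.6 · 0.0714
= 1.33 L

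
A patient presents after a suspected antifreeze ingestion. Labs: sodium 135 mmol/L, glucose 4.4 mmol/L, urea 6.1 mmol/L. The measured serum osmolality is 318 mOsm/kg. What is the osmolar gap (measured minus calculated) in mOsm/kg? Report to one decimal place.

Calculated osmolality = 2·Na + glucose + urea
= 2·135 + 4.4 + 6.1
= 270 + 4.40 + 6.10
= 280.5 mOsm/kg ≈ 280.5 mOsm/kg
Osmolar gap = measured − calculated = 318 − 280.5 = 37.5 mOsm/kg

37.5 mOsm/kg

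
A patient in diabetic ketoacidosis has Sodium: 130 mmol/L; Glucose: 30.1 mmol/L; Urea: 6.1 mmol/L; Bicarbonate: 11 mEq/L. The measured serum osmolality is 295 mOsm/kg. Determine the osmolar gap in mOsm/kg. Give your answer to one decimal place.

-1.2 mOsm/kg

Calculated osmolality = 2·Na + glucose + urea
= 2·130 + 30.1 + 6.1
= 260 + 30.10 + 6.10
= 296.2 mOsm/kg ≈ 296.2 mOsm/kg
Osmolar gap = measured − calculated = 295 − 296.2 = -1.2 mOsm/kg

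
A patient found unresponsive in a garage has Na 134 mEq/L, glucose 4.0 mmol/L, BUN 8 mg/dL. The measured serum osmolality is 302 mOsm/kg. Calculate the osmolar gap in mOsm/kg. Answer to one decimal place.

Calculated osmolality = 2·Na + glucose + BUN/2.8
= 2·134 + 4 + 8/2.8
= 268 + 4 + 2.86
= 274.86 mOsm/kg ≈ 274.9 mOsm/kg
Osmolar gap = measured − calculated = 302 − 274.9 = 27.1 mOsm/kg

27.1 mOsm/kg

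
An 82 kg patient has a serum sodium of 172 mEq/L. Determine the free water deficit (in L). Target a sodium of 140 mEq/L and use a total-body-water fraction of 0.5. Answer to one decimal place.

9.4 L

TBW = 0.5 · 82 = 41 L
Free water deficit = TBW · (Na/140 − 1)
= 41 · (172/140 − 1)
= 41 · 0.2286
= 9.37 L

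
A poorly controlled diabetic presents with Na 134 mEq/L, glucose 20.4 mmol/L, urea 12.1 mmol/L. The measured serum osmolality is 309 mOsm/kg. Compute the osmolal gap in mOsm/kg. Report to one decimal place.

Calculated osmolality = 2·Na + glucose + urea
= 2·134 + 20.4 + 12.1
= 268 + 20.40 + 12.10
= 300.5 mOsm/kg ≈ 300.5 mOsm/kg
Osmolar gap = measured − calculated = 309 − 300.5 = 8.5 mOsm/kg

8.5 mOsm/kg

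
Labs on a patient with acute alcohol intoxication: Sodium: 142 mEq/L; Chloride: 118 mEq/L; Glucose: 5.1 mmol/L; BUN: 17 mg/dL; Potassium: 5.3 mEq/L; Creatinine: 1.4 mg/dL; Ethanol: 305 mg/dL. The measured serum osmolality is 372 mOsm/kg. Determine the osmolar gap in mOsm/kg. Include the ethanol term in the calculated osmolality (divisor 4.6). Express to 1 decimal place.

10.5 mOsm/kg

Calculated osmolality = 2·Na + glucose + BUN/2.8 + ethanol/4.6
= 2·142 + 5.1 + 17/2.8 + 305/4.6
= 284 + 5.10 + 6.07 + 66.30
= 361.47 mOsm/kg ≈ 361.5 mOsm/kg
Osmolar gap = measured − calculated = 372 − 361.5 = 10.5 mOsm/kg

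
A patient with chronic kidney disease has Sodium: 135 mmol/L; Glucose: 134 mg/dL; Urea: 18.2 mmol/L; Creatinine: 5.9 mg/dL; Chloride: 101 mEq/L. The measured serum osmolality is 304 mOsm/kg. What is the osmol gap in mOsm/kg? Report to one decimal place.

Calculated osmolality = 2·Na + glucose/18 + urea
= 2·135 + 134/18 + 18.2
= 270 + 7.44 + 18.20
= 295.64 mOsm/kg ≈ 295.6 mOsm/kg
Osmolar gap = measured − calculated = 304 − 295.6 = 8.4 mOsm/kg

8.4 mOsm/kg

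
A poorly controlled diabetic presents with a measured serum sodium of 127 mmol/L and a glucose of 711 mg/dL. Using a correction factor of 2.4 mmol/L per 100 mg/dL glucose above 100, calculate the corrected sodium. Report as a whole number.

142 mmol/L

Corrected Na = measured Na + 2.4 · (glucose − 100)/100
= 127 + 2.4 · (711 − 100)/100
= 127 + 14.7
= 141.7 mmol/L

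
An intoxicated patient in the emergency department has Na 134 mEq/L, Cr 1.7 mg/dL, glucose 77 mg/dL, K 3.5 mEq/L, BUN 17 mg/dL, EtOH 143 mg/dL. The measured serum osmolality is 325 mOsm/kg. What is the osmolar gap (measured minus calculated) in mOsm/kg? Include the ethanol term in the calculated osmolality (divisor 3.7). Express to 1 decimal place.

Calculated osmolality = 2·Na + glucose/18 + BUN/2.8 + ethanol/3.7
= 2·134 + 77/18 + 17/2.8 + 143/3.7
= 268 + 4.28 + 6.07 + 38.65
= 317 mOsm/kg ≈ 317.0 mOsm/kg
Osmolar gap = measured − calculated = 325 − 317.0 = 8.0 mOsm/kg

8.0 mOsm/kg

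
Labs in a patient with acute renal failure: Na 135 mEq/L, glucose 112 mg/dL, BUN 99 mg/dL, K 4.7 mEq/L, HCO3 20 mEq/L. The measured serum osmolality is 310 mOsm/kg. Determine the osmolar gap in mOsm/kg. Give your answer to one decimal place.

-1.6 mOsm/kg

Calculated osmolality = 2·Na + glucose/18 + BUN/2.8
= 2·135 + 112/18 + 99/2.8
= 270 + 6.22 + 35.36
= 311.58 mOsm/kg ≈ 311.6 mOsm/kg
Osmolar gap = measured − calculated = 310 − 311.6 = -1.6 mOsm/kg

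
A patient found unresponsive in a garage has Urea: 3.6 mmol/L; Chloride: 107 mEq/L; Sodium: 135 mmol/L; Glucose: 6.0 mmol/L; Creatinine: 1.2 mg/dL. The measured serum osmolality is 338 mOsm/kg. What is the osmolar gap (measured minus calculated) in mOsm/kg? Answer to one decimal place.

Calculated osmolality = 2·Na + glucose + urea
= 2·135 + 6 + 3.6
= 270 + 6 + 3.60
= 279.6 mOsm/kg ≈ 279.6 mOsm/kg
Osmolar gap = measured − calculated = 338 − 279.6 = 58.4 mOsm/kg

58.4 mOsm/kg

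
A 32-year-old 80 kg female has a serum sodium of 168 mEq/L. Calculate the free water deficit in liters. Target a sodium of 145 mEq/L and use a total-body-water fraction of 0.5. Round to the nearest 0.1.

TBW = 0.5 · 80 = 40 L
Free water deficit = TBW · (Na/145 − 1)
= 40 · (168/145 − 1)
= 40 · 0.1586
= 6.34 L

6.3 L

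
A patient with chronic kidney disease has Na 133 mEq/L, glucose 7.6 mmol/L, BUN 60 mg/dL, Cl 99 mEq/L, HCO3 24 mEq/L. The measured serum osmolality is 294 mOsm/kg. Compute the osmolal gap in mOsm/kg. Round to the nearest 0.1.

Calculated osmolality = 2·Na + glucose + BUN/2.8
= 2·133 + 7.6 + 60/2.8
= 266 + 7.60 + 21.43
= 295.03 mOsm/kg ≈ 295.0 mOsm/kg
Osmolar gap = measured − calculated = 294 − 295.0 = -1.0 mOsm/kg

-1.0 mOsm/kg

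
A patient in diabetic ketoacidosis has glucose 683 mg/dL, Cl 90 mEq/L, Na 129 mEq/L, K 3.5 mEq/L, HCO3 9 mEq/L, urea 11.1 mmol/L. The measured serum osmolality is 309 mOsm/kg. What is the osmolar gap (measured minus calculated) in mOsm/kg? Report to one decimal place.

2.0 mOsm/kg

Calculated osmolality = 2·Na + glucose/18 + urea
= 2·129 + 683/18 + 11.1
= 258 + 37.94 + 11.10
= 307.04 mOsm/kg ≈ 307.0 mOsm/kg
Osmolar gap = measured − calculated = 309 − 307.0 = 2.0 mOsm/kg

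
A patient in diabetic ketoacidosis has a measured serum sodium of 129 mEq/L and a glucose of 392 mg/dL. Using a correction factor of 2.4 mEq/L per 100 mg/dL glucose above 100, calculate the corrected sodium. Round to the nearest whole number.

136 mEq/L

Corrected Na = measured Na + 2.4 · (glucose − 100)/100
= 129 + 2.4 · (392 − 100)/100
= 129 + 7
= 136 mEq/L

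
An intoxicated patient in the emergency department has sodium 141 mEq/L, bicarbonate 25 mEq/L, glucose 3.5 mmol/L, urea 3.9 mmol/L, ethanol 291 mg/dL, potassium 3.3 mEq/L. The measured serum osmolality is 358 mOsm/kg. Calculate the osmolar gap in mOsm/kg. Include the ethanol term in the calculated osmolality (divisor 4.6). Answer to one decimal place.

5.3 mOsm/kg

Calculated osmolality = 2·Na + glucose + urea + ethanol/4.6
= 2·141 + 3.5 + 3.9 + 291/4.6
= 282 + 3.50 + 3.90 + 63.26
= 352.66 mOsm/kg ≈ 352.7 mOsm/kg
Osmolar gap = measured − calculated = 358 − 352.7 = 5.3 mOsm/kg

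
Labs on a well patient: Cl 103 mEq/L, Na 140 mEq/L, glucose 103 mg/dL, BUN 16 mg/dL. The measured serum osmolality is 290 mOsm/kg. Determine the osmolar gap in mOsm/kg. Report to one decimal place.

-1.4 mOsm/kg

Calculated osmolality = 2·Na + glucose/18 + BUN/2.8
= 2·140 + 103/18 + 16/2.8
= 280 + 5.72 + 5.71
= 291.43 mOsm/kg ≈ 291.4 mOsm/kg
Osmolar gap = measured − calculated = 290 − 291.4 = -1.4 mOsm/kg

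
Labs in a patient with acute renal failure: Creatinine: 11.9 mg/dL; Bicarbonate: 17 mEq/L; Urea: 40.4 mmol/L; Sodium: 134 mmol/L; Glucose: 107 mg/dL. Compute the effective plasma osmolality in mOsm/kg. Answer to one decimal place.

273.9 mOsm/kg

Effective osmolality excludes urea (freely permeant across cell membranes):
2·Na + glucose/18
= 2·134 + 107/18
= 268 + 5.94
= 273.94 mOsm/kg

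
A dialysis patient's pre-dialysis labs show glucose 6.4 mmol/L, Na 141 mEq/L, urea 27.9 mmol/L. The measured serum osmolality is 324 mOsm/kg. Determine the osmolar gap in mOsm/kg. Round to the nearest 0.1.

Calculated osmolality = 2·Na + glucose + urea
= 2·141 + 6.4 + 27.9
= 282 + 6.40 + 27.90
= 316.3 mOsm/kg ≈ 316.3 mOsm/kg
Osmolar gap = measured − calculated = 324 − 316.3 = 7.7 mOsm/kg

7.7 mOsm/kg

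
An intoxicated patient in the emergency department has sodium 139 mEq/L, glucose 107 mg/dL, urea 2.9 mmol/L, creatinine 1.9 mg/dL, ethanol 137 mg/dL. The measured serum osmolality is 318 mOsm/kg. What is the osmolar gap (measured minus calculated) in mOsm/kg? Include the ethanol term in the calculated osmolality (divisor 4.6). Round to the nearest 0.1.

1.4 mOsm/kg

Calculated osmolality = 2·Na + glucose/18 + urea + ethanol/4.6
= 2·139 + 107/18 + 2.9 + 137/4.6
= 278 + 5.94 + 2.90 + 29.78
= 316.62 mOsm/kg ≈ 316.6 mOsm/kg
Osmolar gap = measured − calculated = 318 − 316.6 = 1.4 mOsm/kg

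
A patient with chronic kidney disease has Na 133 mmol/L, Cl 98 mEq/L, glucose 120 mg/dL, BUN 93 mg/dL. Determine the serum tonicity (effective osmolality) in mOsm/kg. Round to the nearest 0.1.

Effective osmolality excludes urea (freely permeant across cell membranes):
2·Na + glucose/18
= 2·133 + 120/18
= 266 + 6.67
= 272.67 mOsm/kg

272.7 mOsm/kg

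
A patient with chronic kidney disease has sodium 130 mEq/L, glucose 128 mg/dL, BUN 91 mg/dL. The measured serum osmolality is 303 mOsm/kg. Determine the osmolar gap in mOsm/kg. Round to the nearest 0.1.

Calculated osmolality = 2·Na + glucose/18 + BUN/2.8
= 2·130 + 128/18 + 91/2.8
= 260 + 7.11 + 32.50
= 299.61 mOsm/kg ≈ 299.6 mOsm/kg
Osmolar gap = measured − calculated = 303 − 299.6 = 3.4 mOsm/kg

3.4 mOsm/kg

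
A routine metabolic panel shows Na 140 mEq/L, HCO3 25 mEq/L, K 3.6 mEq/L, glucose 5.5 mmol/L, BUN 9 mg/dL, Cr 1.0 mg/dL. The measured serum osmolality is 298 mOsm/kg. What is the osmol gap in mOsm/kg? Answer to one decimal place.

9.3 mOsm/kg

Calculated osmolality = 2·Na + glucose + BUN/2.8
= 2·140 + 5.5 + 9/2.8
= 280 + 5.50 + 3.21
= 288.71 mOsm/kg ≈ 288.7 mOsm/kg
Osmolar gap = measured − calculated = 298 − 288.7 = 9.3 mOsm/kg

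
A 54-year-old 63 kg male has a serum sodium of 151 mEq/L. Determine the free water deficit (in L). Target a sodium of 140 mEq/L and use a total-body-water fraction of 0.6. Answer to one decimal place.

3.0 L

TBW = 0.6 · 63 = 37.8 L
Free water deficit = TBW · (Na/140 − 1)
= 37.8 · (151/140 − 1)
= 37.8 · 0.0786
= 2.97 L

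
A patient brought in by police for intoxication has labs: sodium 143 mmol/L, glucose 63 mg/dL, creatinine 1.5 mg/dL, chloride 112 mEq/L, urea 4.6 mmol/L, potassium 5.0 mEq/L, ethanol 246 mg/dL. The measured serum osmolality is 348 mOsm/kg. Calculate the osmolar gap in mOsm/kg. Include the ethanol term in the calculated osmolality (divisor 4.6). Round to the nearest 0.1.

Calculated osmolality = 2·Na + glucose/18 + urea + ethanol/4.6
= 2·143 + 63/18 + 4.6 + 246/4.6
= 286 + 3.50 + 4.60 + 53.48
= 347.58 mOsm/kg ≈ 347.6 mOsm/kg
Osmolar gap = measured − calculated = 348 − 347.6 = 0.4 mOsm/kg

0.4 mOsm/kg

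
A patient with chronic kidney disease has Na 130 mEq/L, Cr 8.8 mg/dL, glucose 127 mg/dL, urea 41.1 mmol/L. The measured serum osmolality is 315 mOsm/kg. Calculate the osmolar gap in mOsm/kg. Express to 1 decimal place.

Calculated osmolality = 2·Na + glucose/18 + urea
= 2·130 + 127/18 + 41.1
= 260 + 7.06 + 41.10
= 308.16 mOsm/kg ≈ 308.2 mOsm/kg
Osmolar gap = measured − calculated = 315 − 308.2 = 6.8 mOsm/kg

6.8 mOsm/kg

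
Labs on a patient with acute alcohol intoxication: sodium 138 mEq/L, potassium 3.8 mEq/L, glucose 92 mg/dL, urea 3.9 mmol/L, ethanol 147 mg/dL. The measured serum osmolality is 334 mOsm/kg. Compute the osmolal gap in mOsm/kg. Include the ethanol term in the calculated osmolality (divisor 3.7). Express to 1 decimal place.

9.3 mOsm/kg

Calculated osmolality = 2·Na + glucose/18 + urea + ethanol/3.7
= 2·138 + 92/18 + 3.9 + 147/3.7
= 276 + 5.11 + 3.90 + 39.73
= 324.74 mOsm/kg ≈ 324.7 mOsm/kg
Osmolar gap = measured − calculated = 334 − 324.7 = 9.3 mOsm/kg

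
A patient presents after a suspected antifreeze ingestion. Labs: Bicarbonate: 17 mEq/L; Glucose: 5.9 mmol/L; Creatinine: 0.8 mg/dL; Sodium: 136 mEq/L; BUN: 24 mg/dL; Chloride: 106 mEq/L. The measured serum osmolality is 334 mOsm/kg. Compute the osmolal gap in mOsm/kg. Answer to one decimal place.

47.5 mOsm/kg

Calculated osmolality = 2·Na + glucose + BUN/2.8
= 2·136 + 5.9 + 24/2.8
= 272 + 5.90 + 8.57
= 286.47 mOsm/kg ≈ 286.5 mOsm/kg
Osmolar gap = measured − calculated = 334 − 286.5 = 47.5 mOsm/kg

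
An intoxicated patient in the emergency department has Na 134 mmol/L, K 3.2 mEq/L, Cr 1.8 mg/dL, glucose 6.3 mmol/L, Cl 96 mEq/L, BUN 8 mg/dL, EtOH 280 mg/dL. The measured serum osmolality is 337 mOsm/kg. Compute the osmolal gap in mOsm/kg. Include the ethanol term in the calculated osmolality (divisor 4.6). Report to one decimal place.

-1.0 mOsm/kg

Calculated osmolality = 2·Na + glucose + BUN/2.8 + ethanol/4.6
= 2·134 + 6.3 + 8/2.8 + 280/4.6
= 268 + 6.30 + 2.86 + 60.87
= 338.03 mOsm/kg ≈ 338.0 mOsm/kg
Osmolar gap = measured − calculated = 337 − 338.0 = -1.0 mOsm/kg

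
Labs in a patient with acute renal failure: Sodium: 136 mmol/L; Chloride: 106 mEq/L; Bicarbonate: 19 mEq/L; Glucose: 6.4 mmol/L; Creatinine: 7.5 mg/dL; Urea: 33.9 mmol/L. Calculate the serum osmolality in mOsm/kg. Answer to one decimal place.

Calculated osmolality = 2·Na + glucose + urea
= 2·136 + 6.4 + 33.9
= 272 + 6.40 + 33.90
= 312.3 mOsm/kg

312.3 mOsm/kg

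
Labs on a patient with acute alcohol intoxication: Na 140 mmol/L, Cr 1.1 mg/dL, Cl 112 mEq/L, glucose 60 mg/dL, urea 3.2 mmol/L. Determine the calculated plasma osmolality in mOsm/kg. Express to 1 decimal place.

286.5 mOsm/kg

Calculated osmolality = 2·Na + glucose/18 + urea
= 2·140 + 60/18 + 3.2
= 280 + 3.33 + 3.20
= 286.53 mOsm/kg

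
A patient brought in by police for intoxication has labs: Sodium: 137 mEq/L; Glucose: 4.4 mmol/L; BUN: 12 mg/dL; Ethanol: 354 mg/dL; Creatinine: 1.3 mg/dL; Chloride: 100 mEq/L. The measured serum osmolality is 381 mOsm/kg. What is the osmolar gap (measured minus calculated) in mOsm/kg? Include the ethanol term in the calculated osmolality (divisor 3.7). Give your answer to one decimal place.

Calculated osmolality = 2·Na + glucose + BUN/2.8 + ethanol/3.7
= 2·137 + 4.4 + 12/2.8 + 354/3.7
= 274 + 4.40 + 4.29 + 95.68
= 378.37 mOsm/kg ≈ 378.4 mOsm/kg
Osmolar gap = measured − calculated = 381 − 378.4 = 2.6 mOsm/kg

2.6 mOsm/kg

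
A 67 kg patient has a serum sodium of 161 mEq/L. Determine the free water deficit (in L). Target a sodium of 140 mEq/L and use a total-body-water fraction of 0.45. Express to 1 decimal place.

TBW = 0.45 · 67 = 30.15 L
Free water deficit = TBW · (Na/140 − 1)
= 30.15 · (161/140 − 1)
= 30.15 · 0.15
= 4.52 L

4.5 L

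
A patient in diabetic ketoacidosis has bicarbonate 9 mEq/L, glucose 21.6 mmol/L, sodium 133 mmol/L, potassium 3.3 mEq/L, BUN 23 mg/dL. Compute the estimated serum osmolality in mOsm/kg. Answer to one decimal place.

295.8 mOsm/kg

Calculated osmolality = 2·Na + glucose + BUN/2.8
= 2·133 + 21.6 + 23/2.8
= 266 + 21.60 + 8.21
= 295.81 mOsm/kg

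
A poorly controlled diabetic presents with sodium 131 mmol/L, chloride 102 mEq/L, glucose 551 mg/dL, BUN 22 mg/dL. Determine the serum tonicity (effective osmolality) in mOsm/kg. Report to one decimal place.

292.6 mOsm/kg

Effective osmolality excludes urea (freely permeant across cell membranes):
2·Na + glucose/18
= 2·131 + 551/18
= 262 + 30.61
= 292.61 mOsm/kg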